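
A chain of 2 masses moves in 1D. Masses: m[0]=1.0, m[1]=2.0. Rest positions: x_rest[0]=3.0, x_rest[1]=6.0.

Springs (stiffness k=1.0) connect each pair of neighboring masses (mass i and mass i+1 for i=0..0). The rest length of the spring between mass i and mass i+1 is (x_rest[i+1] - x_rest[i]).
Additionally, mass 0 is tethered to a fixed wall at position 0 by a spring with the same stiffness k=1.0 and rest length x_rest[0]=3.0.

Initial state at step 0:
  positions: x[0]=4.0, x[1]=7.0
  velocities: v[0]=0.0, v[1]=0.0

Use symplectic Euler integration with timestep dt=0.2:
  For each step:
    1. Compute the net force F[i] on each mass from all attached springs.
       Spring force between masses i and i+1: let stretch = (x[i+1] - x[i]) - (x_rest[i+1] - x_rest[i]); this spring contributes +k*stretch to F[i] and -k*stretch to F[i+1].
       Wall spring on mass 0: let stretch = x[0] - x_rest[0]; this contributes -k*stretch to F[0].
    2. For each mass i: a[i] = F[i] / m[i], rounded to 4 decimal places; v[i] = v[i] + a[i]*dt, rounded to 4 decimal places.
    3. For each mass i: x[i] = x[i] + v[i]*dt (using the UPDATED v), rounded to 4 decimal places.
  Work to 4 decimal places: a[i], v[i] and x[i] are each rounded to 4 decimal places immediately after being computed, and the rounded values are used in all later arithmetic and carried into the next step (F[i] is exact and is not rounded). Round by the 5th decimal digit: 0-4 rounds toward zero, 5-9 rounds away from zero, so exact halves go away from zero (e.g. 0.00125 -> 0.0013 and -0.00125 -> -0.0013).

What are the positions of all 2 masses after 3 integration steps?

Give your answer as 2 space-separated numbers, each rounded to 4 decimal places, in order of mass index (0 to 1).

Answer: 3.7757 6.9961

Derivation:
Step 0: x=[4.0000 7.0000] v=[0.0000 0.0000]
Step 1: x=[3.9600 7.0000] v=[-0.2000 0.0000]
Step 2: x=[3.8832 6.9992] v=[-0.3840 -0.0040]
Step 3: x=[3.7757 6.9961] v=[-0.5374 -0.0156]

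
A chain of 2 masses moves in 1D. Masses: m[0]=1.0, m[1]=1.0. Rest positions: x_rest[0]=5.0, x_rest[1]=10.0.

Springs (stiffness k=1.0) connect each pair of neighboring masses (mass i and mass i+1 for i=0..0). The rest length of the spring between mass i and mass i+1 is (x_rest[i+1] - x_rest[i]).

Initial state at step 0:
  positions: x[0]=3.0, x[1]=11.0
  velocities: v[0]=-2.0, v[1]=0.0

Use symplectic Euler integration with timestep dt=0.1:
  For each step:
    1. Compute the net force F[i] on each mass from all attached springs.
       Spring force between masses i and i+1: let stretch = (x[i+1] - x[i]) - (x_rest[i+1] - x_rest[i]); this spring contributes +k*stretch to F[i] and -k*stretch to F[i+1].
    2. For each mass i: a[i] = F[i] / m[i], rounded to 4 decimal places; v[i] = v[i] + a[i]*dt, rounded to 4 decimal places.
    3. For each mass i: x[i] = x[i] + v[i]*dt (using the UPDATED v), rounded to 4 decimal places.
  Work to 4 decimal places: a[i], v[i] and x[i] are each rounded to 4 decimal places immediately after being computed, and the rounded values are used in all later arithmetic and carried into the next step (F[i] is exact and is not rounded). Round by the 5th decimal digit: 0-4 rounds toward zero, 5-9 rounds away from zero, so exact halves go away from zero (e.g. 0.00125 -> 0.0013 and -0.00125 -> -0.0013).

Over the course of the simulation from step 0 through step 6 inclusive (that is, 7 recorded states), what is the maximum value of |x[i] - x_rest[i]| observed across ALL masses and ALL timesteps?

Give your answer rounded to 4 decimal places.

Answer: 2.5431

Derivation:
Step 0: x=[3.0000 11.0000] v=[-2.0000 0.0000]
Step 1: x=[2.8300 10.9700] v=[-1.7000 -0.3000]
Step 2: x=[2.6914 10.9086] v=[-1.3860 -0.6140]
Step 3: x=[2.5850 10.8150] v=[-1.0643 -0.9357]
Step 4: x=[2.5109 10.6891] v=[-0.7413 -1.2587]
Step 5: x=[2.4686 10.5315] v=[-0.4235 -1.5765]
Step 6: x=[2.4569 10.3432] v=[-0.1172 -1.8828]
Max displacement = 2.5431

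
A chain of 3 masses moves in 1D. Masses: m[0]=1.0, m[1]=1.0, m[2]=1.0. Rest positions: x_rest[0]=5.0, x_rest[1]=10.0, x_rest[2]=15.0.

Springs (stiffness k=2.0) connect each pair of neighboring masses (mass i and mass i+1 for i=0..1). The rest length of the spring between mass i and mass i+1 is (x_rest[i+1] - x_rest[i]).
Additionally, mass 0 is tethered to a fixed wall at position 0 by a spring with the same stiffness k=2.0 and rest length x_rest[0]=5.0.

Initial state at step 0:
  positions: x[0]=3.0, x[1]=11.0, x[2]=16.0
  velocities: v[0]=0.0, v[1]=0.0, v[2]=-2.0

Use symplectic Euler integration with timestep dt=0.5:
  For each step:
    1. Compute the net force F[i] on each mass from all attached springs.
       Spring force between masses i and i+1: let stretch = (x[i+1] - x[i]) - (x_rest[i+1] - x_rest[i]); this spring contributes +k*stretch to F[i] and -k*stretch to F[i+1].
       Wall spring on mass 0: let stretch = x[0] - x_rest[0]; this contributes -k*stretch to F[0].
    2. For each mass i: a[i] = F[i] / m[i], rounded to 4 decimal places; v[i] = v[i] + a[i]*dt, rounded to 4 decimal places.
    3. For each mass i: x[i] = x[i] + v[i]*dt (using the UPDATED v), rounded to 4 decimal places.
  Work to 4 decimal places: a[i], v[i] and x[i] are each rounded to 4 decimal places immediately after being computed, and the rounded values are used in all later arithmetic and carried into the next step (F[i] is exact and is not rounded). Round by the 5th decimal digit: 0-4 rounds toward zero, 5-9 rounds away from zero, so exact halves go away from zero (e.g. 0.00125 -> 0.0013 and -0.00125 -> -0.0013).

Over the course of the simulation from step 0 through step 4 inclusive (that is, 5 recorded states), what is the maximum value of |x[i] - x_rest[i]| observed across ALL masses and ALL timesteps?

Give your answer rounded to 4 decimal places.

Answer: 2.6250

Derivation:
Step 0: x=[3.0000 11.0000 16.0000] v=[0.0000 0.0000 -2.0000]
Step 1: x=[5.5000 9.5000 15.0000] v=[5.0000 -3.0000 -2.0000]
Step 2: x=[7.2500 8.7500 13.7500] v=[3.5000 -1.5000 -2.5000]
Step 3: x=[6.1250 9.7500 12.5000] v=[-2.2500 2.0000 -2.5000]
Step 4: x=[3.7500 10.3125 12.3750] v=[-4.7500 1.1250 -0.2500]
Max displacement = 2.6250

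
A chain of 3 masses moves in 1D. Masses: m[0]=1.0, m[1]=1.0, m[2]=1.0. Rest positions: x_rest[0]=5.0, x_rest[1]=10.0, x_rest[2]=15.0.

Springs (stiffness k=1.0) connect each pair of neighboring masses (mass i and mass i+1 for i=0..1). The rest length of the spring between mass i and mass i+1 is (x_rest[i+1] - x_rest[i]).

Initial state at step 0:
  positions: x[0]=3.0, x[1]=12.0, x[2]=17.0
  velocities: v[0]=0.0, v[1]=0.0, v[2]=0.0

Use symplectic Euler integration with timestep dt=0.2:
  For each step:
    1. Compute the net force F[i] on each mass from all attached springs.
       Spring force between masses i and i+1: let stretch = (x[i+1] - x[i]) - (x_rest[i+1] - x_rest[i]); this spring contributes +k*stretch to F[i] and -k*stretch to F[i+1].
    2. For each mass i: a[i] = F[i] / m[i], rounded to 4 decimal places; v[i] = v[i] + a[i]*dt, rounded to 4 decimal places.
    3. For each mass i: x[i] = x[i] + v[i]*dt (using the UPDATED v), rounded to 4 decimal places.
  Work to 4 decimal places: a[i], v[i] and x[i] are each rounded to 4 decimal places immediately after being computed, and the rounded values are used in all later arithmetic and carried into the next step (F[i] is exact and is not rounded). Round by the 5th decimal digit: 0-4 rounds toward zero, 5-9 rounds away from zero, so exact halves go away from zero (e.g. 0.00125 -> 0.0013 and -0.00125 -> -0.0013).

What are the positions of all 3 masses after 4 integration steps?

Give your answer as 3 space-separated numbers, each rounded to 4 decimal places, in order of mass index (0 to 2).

Answer: 4.4168 10.6722 16.9110

Derivation:
Step 0: x=[3.0000 12.0000 17.0000] v=[0.0000 0.0000 0.0000]
Step 1: x=[3.1600 11.8400 17.0000] v=[0.8000 -0.8000 0.0000]
Step 2: x=[3.4672 11.5392 16.9936] v=[1.5360 -1.5040 -0.0320]
Step 3: x=[3.8973 11.1337 16.9690] v=[2.1504 -2.0275 -0.1229]
Step 4: x=[4.4168 10.6722 16.9110] v=[2.5977 -2.3077 -0.2900]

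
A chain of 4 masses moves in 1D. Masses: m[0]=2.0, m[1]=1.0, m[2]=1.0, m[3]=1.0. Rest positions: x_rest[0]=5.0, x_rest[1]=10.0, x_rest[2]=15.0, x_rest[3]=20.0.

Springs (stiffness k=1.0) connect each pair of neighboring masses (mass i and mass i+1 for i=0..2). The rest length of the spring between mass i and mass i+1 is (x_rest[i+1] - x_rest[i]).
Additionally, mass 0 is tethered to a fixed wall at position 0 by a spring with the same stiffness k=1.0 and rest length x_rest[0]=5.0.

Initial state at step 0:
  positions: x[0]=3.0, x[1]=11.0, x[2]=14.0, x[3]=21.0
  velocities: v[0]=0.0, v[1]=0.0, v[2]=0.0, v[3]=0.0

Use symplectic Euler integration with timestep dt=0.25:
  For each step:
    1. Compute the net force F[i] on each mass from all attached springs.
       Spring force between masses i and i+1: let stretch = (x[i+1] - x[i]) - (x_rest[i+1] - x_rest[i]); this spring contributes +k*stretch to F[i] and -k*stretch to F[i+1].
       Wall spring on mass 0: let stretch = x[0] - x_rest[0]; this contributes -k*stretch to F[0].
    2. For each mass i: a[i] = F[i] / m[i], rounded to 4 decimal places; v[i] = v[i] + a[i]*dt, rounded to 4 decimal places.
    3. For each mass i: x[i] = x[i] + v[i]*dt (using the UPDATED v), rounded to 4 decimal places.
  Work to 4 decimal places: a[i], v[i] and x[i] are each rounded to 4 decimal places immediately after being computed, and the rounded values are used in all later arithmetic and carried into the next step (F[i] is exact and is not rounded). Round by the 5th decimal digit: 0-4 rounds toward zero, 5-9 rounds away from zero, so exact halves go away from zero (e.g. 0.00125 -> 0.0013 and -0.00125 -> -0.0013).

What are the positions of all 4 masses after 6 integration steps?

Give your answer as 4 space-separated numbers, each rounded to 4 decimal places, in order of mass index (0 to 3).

Answer: 5.1599 7.9746 16.1085 19.6328

Derivation:
Step 0: x=[3.0000 11.0000 14.0000 21.0000] v=[0.0000 0.0000 0.0000 0.0000]
Step 1: x=[3.1563 10.6875 14.2500 20.8750] v=[0.6250 -1.2500 1.0000 -0.5000]
Step 2: x=[3.4493 10.1270 14.6914 20.6484] v=[1.1719 -2.2422 1.7656 -0.9063]
Step 3: x=[3.8432 9.4344 15.2199 20.3620] v=[1.5755 -2.7705 2.1138 -1.1456]
Step 4: x=[4.2917 8.7539 15.7082 20.0667] v=[1.7940 -2.7219 1.9530 -1.1811]
Step 5: x=[4.7455 8.2292 16.0342 19.8115] v=[1.8153 -2.0989 1.3041 -1.0207]
Step 6: x=[5.1599 7.9746 16.1085 19.6328] v=[1.6576 -1.0186 0.2972 -0.7150]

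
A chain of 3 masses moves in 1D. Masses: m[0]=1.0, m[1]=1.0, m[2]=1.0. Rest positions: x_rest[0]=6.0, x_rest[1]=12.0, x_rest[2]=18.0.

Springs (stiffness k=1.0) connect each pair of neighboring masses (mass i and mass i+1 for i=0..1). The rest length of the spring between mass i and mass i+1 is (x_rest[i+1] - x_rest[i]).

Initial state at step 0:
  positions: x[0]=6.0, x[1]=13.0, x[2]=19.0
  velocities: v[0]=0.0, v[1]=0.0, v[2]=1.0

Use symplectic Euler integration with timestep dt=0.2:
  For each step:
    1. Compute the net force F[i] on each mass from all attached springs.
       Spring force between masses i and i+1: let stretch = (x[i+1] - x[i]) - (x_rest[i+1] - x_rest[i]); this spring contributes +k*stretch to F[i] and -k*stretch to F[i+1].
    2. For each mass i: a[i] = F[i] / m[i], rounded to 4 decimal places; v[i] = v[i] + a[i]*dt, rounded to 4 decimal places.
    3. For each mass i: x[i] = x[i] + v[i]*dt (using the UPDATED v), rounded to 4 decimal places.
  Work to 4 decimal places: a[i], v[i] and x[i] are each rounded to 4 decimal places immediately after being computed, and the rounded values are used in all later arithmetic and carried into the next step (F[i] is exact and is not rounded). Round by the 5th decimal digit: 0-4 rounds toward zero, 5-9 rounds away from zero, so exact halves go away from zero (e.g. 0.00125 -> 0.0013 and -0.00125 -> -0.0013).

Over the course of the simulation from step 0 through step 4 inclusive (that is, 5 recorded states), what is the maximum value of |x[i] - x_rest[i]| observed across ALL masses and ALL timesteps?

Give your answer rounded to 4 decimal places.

Step 0: x=[6.0000 13.0000 19.0000] v=[0.0000 0.0000 1.0000]
Step 1: x=[6.0400 12.9600 19.2000] v=[0.2000 -0.2000 1.0000]
Step 2: x=[6.1168 12.8928 19.3904] v=[0.3840 -0.3360 0.9520]
Step 3: x=[6.2246 12.8145 19.5609] v=[0.5392 -0.3917 0.8525]
Step 4: x=[6.3560 12.7424 19.7015] v=[0.6572 -0.3604 0.7032]
Max displacement = 1.7015

Answer: 1.7015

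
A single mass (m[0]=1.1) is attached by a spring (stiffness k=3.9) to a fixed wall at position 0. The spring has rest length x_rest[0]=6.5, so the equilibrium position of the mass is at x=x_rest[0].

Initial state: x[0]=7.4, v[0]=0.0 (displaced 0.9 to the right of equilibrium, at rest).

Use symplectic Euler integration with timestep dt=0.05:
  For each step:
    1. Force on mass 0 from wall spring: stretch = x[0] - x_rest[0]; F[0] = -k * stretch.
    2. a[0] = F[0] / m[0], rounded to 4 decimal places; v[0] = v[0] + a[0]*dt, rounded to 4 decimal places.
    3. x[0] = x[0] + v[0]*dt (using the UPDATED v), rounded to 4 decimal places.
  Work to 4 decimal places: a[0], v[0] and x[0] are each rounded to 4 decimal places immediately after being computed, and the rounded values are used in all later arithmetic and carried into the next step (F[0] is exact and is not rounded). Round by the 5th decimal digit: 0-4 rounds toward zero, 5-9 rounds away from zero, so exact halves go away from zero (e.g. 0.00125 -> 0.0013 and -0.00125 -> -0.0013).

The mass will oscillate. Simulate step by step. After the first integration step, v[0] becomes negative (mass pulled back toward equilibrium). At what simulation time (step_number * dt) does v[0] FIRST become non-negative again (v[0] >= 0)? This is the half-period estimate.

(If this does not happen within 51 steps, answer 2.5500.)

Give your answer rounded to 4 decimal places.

Answer: 1.7000

Derivation:
Step 0: x=[7.4000] v=[0.0000]
Step 1: x=[7.3920] v=[-0.1595]
Step 2: x=[7.3761] v=[-0.3176]
Step 3: x=[7.3525] v=[-0.4729]
Step 4: x=[7.3213] v=[-0.6240]
Step 5: x=[7.2828] v=[-0.7696]
Step 6: x=[7.2374] v=[-0.9084]
Step 7: x=[7.1854] v=[-1.0391]
Step 8: x=[7.1274] v=[-1.1606]
Step 9: x=[7.0638] v=[-1.2718]
Step 10: x=[6.9952] v=[-1.3717]
Step 11: x=[6.9222] v=[-1.4595]
Step 12: x=[6.8455] v=[-1.5343]
Step 13: x=[6.7657] v=[-1.5956]
Step 14: x=[6.6836] v=[-1.6427]
Step 15: x=[6.5998] v=[-1.6752]
Step 16: x=[6.5152] v=[-1.6929]
Step 17: x=[6.4304] v=[-1.6956]
Step 18: x=[6.3462] v=[-1.6833]
Step 19: x=[6.2634] v=[-1.6560]
Step 20: x=[6.1827] v=[-1.6141]
Step 21: x=[6.1048] v=[-1.5579]
Step 22: x=[6.0304] v=[-1.4878]
Step 23: x=[5.9602] v=[-1.4046]
Step 24: x=[5.8948] v=[-1.3089]
Step 25: x=[5.8347] v=[-1.2016]
Step 26: x=[5.7805] v=[-1.0837]
Step 27: x=[5.7327] v=[-0.9562]
Step 28: x=[5.6917] v=[-0.8202]
Step 29: x=[5.6579] v=[-0.6769]
Step 30: x=[5.6315] v=[-0.5276]
Step 31: x=[5.6128] v=[-0.3736]
Step 32: x=[5.6020] v=[-0.2163]
Step 33: x=[5.5991] v=[-0.0571]
Step 34: x=[5.6042] v=[0.1026]
First v>=0 after going negative at step 34, time=1.7000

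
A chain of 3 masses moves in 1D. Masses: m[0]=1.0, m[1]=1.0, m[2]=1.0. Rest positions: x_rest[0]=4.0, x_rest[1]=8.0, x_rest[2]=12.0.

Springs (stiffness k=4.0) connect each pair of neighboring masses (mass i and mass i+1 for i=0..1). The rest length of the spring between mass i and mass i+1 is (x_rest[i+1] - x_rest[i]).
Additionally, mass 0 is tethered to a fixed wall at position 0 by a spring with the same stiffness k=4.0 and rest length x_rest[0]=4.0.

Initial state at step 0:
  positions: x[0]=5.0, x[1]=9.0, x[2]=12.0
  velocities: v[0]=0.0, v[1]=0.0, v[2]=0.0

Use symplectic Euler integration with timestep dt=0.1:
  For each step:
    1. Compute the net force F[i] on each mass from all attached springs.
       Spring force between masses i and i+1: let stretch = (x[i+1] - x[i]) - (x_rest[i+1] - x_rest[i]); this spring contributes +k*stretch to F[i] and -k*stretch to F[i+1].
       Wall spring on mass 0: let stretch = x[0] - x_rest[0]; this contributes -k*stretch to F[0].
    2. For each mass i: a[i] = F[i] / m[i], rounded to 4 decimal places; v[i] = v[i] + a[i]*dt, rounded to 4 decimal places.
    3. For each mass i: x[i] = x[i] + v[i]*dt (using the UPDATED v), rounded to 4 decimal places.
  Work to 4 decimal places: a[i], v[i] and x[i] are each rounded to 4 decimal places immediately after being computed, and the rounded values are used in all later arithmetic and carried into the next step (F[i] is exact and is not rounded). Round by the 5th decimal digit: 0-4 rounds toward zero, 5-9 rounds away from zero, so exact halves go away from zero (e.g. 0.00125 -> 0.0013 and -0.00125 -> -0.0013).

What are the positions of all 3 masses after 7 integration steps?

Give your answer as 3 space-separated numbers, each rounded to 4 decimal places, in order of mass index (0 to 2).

Answer: 4.0797 8.2217 12.7669

Derivation:
Step 0: x=[5.0000 9.0000 12.0000] v=[0.0000 0.0000 0.0000]
Step 1: x=[4.9600 8.9600 12.0400] v=[-0.4000 -0.4000 0.4000]
Step 2: x=[4.8816 8.8832 12.1168] v=[-0.7840 -0.7680 0.7680]
Step 3: x=[4.7680 8.7757 12.2243] v=[-1.1360 -1.0752 1.0746]
Step 4: x=[4.6240 8.6458 12.3538] v=[-1.4401 -1.2988 1.2952]
Step 5: x=[4.4559 8.5034 12.4950] v=[-1.6810 -1.4243 1.4120]
Step 6: x=[4.2715 8.3587 12.6365] v=[-1.8444 -1.4467 1.4154]
Step 7: x=[4.0797 8.2217 12.7669] v=[-1.9181 -1.3705 1.3043]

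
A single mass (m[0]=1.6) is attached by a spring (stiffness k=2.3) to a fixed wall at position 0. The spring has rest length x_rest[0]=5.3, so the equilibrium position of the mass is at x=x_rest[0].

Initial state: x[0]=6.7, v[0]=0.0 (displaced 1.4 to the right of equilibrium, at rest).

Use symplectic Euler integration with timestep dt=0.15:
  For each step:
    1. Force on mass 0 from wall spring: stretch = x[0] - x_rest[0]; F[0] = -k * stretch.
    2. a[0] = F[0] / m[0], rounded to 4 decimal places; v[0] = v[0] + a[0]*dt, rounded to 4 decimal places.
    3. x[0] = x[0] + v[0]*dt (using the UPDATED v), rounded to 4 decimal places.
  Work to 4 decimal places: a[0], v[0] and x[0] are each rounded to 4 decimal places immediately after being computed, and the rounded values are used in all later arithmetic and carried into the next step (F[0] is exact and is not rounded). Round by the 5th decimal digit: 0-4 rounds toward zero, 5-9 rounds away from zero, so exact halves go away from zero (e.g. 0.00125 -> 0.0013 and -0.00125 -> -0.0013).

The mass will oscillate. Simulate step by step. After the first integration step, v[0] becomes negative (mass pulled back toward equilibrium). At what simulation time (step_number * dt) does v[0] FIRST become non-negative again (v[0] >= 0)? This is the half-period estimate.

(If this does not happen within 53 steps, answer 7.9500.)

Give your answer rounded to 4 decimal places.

Answer: 2.7000

Derivation:
Step 0: x=[6.7000] v=[0.0000]
Step 1: x=[6.6547] v=[-0.3019]
Step 2: x=[6.5656] v=[-0.5940]
Step 3: x=[6.4356] v=[-0.8669]
Step 4: x=[6.2688] v=[-1.1118]
Step 5: x=[6.0707] v=[-1.3207]
Step 6: x=[5.8477] v=[-1.4869]
Step 7: x=[5.6070] v=[-1.6050]
Step 8: x=[5.3563] v=[-1.6712]
Step 9: x=[5.1038] v=[-1.6833]
Step 10: x=[4.8577] v=[-1.6410]
Step 11: x=[4.6259] v=[-1.5456]
Step 12: x=[4.4159] v=[-1.4003]
Step 13: x=[4.2344] v=[-1.2097]
Step 14: x=[4.0874] v=[-0.9799]
Step 15: x=[3.9796] v=[-0.7184]
Step 16: x=[3.9145] v=[-0.4337]
Step 17: x=[3.8943] v=[-0.1349]
Step 18: x=[3.9195] v=[0.1682]
First v>=0 after going negative at step 18, time=2.7000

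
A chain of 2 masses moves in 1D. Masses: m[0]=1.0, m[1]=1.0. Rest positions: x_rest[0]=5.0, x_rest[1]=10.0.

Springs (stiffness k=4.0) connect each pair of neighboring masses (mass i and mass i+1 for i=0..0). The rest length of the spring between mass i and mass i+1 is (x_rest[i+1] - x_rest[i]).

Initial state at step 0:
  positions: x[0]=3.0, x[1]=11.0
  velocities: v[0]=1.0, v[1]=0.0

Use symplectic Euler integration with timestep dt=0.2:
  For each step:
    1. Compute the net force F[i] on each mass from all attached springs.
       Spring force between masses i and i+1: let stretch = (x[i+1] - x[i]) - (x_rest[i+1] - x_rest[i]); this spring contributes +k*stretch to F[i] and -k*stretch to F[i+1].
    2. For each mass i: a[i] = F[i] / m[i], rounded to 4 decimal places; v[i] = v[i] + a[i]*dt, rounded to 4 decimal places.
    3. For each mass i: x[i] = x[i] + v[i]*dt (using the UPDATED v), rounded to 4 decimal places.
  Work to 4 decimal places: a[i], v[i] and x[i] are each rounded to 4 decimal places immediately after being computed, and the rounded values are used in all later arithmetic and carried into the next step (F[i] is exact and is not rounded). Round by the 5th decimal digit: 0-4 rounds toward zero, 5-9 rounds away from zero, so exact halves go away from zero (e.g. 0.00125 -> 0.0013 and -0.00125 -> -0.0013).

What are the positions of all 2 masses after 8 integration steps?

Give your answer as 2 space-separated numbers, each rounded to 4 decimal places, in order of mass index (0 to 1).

Step 0: x=[3.0000 11.0000] v=[1.0000 0.0000]
Step 1: x=[3.6800 10.5200] v=[3.4000 -2.4000]
Step 2: x=[4.6544 9.7456] v=[4.8720 -3.8720]
Step 3: x=[5.6434 8.9566] v=[4.9450 -3.9450]
Step 4: x=[6.3625 8.4375] v=[3.5956 -2.5956]
Step 5: x=[6.6136 8.3864] v=[1.2556 -0.2556]
Step 6: x=[6.3484 8.8516] v=[-1.3262 2.3262]
Step 7: x=[5.6837 9.7163] v=[-3.3236 4.3236]
Step 8: x=[4.8642 10.7358] v=[-4.0975 5.0975]

Answer: 4.8642 10.7358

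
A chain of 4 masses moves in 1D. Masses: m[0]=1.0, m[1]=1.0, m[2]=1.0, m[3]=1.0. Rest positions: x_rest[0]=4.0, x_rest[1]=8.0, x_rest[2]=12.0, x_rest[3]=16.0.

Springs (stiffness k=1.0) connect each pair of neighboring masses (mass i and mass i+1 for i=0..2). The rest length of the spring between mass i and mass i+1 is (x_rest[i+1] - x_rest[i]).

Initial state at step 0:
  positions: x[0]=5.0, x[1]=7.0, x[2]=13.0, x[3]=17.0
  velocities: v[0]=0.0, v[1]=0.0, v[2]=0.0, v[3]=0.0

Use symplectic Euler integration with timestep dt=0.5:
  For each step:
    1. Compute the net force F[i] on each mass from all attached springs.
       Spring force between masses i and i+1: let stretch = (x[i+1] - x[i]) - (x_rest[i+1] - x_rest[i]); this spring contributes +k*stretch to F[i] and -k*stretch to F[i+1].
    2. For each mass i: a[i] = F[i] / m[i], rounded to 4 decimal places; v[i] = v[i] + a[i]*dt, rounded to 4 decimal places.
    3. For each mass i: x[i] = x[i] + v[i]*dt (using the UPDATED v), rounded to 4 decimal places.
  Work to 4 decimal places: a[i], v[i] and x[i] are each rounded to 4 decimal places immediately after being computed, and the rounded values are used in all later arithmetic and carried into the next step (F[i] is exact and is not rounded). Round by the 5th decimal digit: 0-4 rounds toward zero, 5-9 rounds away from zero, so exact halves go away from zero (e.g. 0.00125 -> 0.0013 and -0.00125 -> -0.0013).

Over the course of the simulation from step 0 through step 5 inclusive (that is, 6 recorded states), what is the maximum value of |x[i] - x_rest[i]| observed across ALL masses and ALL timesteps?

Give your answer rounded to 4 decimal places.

Step 0: x=[5.0000 7.0000 13.0000 17.0000] v=[0.0000 0.0000 0.0000 0.0000]
Step 1: x=[4.5000 8.0000 12.5000 17.0000] v=[-1.0000 2.0000 -1.0000 0.0000]
Step 2: x=[3.8750 9.2500 12.0000 16.8750] v=[-1.2500 2.5000 -1.0000 -0.2500]
Step 3: x=[3.5938 9.8438 12.0313 16.5313] v=[-0.5625 1.1875 0.0625 -0.6875]
Step 4: x=[3.8751 9.4219 12.6407 16.0626] v=[0.5625 -0.8438 1.2188 -0.9375]
Step 5: x=[4.5431 8.4180 13.3009 15.7384] v=[1.3359 -2.0078 1.3204 -0.6485]
Max displacement = 1.8438

Answer: 1.8438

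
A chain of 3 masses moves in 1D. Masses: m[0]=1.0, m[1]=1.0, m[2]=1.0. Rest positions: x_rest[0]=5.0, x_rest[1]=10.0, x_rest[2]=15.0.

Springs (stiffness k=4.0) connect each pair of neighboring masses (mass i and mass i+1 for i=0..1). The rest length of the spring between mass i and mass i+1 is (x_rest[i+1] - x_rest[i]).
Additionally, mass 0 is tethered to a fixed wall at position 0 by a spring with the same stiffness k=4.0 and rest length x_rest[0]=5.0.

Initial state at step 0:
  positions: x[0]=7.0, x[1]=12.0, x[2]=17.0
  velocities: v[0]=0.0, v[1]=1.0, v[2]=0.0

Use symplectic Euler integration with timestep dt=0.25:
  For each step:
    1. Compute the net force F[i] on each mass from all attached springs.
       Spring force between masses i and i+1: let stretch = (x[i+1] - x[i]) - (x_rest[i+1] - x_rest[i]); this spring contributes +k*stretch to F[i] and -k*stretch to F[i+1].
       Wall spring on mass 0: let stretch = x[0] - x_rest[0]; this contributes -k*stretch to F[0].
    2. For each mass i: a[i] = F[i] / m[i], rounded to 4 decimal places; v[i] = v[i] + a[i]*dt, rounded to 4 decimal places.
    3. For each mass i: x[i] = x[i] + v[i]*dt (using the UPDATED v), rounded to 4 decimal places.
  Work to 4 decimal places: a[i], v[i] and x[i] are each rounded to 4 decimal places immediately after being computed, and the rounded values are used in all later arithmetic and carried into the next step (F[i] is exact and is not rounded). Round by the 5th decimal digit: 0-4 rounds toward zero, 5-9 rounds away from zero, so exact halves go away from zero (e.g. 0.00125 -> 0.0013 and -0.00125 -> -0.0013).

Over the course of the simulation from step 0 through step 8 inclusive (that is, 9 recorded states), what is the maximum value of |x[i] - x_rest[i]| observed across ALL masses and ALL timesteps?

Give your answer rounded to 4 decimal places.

Answer: 2.2500

Derivation:
Step 0: x=[7.0000 12.0000 17.0000] v=[0.0000 1.0000 0.0000]
Step 1: x=[6.5000 12.2500 17.0000] v=[-2.0000 1.0000 0.0000]
Step 2: x=[5.8125 12.2500 17.0625] v=[-2.7500 0.0000 0.2500]
Step 3: x=[5.2813 11.8438 17.1719] v=[-2.1250 -1.6250 0.4375]
Step 4: x=[5.0704 11.1290 17.1993] v=[-0.8438 -2.8594 0.1094]
Step 5: x=[5.1065 10.4171 16.9591] v=[0.1444 -2.8477 -0.9609]
Step 6: x=[5.1936 10.0130 16.3334] v=[0.3485 -1.6163 -2.5029]
Step 7: x=[5.1872 9.9842 15.3776] v=[-0.0257 -0.1153 -3.8233]
Step 8: x=[5.0832 10.1045 14.3234] v=[-0.4159 0.4811 -4.2167]
Max displacement = 2.2500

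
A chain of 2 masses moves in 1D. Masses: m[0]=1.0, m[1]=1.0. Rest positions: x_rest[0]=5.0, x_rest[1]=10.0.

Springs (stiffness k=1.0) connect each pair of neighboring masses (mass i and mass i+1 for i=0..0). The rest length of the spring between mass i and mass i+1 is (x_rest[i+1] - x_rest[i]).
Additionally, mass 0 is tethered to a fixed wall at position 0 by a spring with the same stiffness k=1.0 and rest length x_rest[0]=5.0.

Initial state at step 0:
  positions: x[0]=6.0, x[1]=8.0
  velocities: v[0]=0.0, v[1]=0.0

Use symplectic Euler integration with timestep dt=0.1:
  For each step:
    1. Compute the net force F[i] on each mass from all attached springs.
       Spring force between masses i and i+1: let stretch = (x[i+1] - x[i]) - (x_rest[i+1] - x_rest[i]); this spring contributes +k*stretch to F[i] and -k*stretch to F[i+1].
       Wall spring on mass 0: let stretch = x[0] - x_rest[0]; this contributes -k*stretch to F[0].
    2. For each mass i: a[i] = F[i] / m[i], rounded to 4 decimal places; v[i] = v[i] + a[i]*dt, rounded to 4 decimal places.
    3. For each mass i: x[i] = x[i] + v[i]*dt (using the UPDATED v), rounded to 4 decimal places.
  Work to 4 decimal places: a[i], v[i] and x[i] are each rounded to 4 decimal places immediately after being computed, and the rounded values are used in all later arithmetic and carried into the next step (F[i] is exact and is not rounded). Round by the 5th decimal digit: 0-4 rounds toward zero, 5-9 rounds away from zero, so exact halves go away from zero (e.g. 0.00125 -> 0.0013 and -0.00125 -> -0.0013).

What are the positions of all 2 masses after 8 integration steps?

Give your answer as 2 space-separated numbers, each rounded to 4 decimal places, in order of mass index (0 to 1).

Answer: 4.7779 8.9411

Derivation:
Step 0: x=[6.0000 8.0000] v=[0.0000 0.0000]
Step 1: x=[5.9600 8.0300] v=[-0.4000 0.3000]
Step 2: x=[5.8811 8.0893] v=[-0.7890 0.5930]
Step 3: x=[5.7655 8.1765] v=[-1.1563 0.8722]
Step 4: x=[5.6163 8.2896] v=[-1.4918 1.1311]
Step 5: x=[5.4377 8.4260] v=[-1.7861 1.3638]
Step 6: x=[5.2346 8.5825] v=[-2.0310 1.5650]
Step 7: x=[5.0126 8.7555] v=[-2.2197 1.7302]
Step 8: x=[4.7779 8.9411] v=[-2.3467 1.8559]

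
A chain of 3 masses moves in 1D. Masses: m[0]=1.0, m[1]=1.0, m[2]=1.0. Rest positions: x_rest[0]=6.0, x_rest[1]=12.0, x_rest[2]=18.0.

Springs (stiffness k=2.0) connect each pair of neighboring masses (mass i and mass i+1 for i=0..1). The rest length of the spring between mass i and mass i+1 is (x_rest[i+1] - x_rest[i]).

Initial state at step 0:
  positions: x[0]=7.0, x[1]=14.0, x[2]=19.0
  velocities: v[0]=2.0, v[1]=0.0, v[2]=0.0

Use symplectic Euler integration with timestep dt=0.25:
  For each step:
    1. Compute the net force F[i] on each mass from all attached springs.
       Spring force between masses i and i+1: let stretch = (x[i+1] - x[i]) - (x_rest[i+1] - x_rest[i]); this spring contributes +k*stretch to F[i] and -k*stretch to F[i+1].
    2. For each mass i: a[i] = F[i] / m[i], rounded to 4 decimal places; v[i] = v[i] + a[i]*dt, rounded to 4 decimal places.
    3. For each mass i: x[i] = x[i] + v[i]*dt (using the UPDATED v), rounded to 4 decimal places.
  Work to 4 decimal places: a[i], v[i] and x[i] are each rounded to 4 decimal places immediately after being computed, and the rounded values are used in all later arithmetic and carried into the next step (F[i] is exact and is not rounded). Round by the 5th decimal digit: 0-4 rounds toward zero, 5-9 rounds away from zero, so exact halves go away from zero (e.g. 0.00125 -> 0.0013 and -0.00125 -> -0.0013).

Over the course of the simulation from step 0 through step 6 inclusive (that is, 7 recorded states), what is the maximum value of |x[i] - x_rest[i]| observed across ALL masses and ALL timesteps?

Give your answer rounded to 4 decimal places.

Step 0: x=[7.0000 14.0000 19.0000] v=[2.0000 0.0000 0.0000]
Step 1: x=[7.6250 13.7500 19.1250] v=[2.5000 -1.0000 0.5000]
Step 2: x=[8.2656 13.4063 19.3281] v=[2.5625 -1.3750 0.8125]
Step 3: x=[8.7988 13.1602 19.5410] v=[2.1329 -0.9845 0.8516]
Step 4: x=[9.1272 13.1665 19.7063] v=[1.3136 0.0252 0.6612]
Step 5: x=[9.2105 13.4854 19.8041] v=[0.3333 1.2755 0.3913]
Step 6: x=[9.0782 14.0598 19.8621] v=[-0.5293 2.2974 0.2320]
Max displacement = 3.2105

Answer: 3.2105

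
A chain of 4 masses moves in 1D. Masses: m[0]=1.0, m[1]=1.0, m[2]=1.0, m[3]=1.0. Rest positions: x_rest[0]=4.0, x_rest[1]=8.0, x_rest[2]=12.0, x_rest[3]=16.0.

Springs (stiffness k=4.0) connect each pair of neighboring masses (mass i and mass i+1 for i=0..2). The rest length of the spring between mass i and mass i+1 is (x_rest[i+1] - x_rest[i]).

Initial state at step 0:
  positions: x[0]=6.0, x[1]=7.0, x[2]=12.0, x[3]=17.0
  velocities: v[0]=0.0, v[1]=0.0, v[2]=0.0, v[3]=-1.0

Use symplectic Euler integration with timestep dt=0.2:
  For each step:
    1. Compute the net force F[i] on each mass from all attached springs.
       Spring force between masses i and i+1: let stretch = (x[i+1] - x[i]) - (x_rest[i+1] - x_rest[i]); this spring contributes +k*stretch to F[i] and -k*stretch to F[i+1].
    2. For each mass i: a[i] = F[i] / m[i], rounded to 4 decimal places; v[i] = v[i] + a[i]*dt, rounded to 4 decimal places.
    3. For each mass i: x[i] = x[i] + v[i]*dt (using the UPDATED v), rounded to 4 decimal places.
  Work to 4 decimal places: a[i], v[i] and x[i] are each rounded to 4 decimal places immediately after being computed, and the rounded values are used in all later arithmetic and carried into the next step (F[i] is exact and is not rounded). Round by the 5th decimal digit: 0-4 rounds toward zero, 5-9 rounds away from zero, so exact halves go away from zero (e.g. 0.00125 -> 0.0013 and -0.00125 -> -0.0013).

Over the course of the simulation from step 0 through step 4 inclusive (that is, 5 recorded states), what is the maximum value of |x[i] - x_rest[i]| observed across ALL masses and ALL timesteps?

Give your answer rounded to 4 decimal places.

Step 0: x=[6.0000 7.0000 12.0000 17.0000] v=[0.0000 0.0000 0.0000 -1.0000]
Step 1: x=[5.5200 7.6400 12.0000 16.6400] v=[-2.4000 3.2000 0.0000 -1.8000]
Step 2: x=[4.7392 8.6384 12.0448 16.1776] v=[-3.9040 4.9920 0.2240 -2.3120]
Step 3: x=[3.9423 9.5580 12.2058 15.6940] v=[-3.9846 4.5978 0.8051 -2.4182]
Step 4: x=[3.4039 10.0027 12.5013 15.2922] v=[-2.6920 2.2235 1.4774 -2.0088]
Max displacement = 2.0027

Answer: 2.0027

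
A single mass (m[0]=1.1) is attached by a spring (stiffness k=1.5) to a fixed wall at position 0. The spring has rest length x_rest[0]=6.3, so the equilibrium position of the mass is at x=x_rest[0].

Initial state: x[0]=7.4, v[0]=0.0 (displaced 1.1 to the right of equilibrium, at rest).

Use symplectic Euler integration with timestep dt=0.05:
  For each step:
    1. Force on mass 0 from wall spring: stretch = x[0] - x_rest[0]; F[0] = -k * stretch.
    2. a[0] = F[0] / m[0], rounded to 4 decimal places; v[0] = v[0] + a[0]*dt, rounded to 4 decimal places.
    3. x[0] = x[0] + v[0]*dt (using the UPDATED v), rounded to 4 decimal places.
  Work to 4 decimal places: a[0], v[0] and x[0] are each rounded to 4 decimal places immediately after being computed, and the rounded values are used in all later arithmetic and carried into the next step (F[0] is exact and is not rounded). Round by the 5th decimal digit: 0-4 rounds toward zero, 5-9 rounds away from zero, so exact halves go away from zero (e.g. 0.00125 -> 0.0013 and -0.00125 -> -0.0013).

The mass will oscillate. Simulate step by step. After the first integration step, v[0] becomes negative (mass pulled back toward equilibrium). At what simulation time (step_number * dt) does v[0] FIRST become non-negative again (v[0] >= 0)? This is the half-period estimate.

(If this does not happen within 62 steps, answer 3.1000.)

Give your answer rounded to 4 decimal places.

Answer: 2.7000

Derivation:
Step 0: x=[7.4000] v=[0.0000]
Step 1: x=[7.3963] v=[-0.0750]
Step 2: x=[7.3888] v=[-0.1498]
Step 3: x=[7.3776] v=[-0.2240]
Step 4: x=[7.3627] v=[-0.2975]
Step 5: x=[7.3442] v=[-0.3700]
Step 6: x=[7.3221] v=[-0.4412]
Step 7: x=[7.2966] v=[-0.5109]
Step 8: x=[7.2677] v=[-0.5789]
Step 9: x=[7.2355] v=[-0.6449]
Step 10: x=[7.2001] v=[-0.7087]
Step 11: x=[7.1616] v=[-0.7701]
Step 12: x=[7.1202] v=[-0.8288]
Step 13: x=[7.0760] v=[-0.8847]
Step 14: x=[7.0291] v=[-0.9376]
Step 15: x=[6.9797] v=[-0.9873]
Step 16: x=[6.9280] v=[-1.0336]
Step 17: x=[6.8742] v=[-1.0764]
Step 18: x=[6.8184] v=[-1.1156]
Step 19: x=[6.7609] v=[-1.1509]
Step 20: x=[6.7018] v=[-1.1823]
Step 21: x=[6.6413] v=[-1.2097]
Step 22: x=[6.5797] v=[-1.2330]
Step 23: x=[6.5171] v=[-1.2521]
Step 24: x=[6.4538] v=[-1.2669]
Step 25: x=[6.3899] v=[-1.2774]
Step 26: x=[6.3257] v=[-1.2835]
Step 27: x=[6.2614] v=[-1.2853]
Step 28: x=[6.1973] v=[-1.2827]
Step 29: x=[6.1335] v=[-1.2757]
Step 30: x=[6.0703] v=[-1.2644]
Step 31: x=[6.0079] v=[-1.2487]
Step 32: x=[5.9465] v=[-1.2288]
Step 33: x=[5.8863] v=[-1.2047]
Step 34: x=[5.8275] v=[-1.1765]
Step 35: x=[5.7703] v=[-1.1443]
Step 36: x=[5.7149] v=[-1.1082]
Step 37: x=[5.6615] v=[-1.0683]
Step 38: x=[5.6103] v=[-1.0248]
Step 39: x=[5.5614] v=[-0.9778]
Step 40: x=[5.5150] v=[-0.9274]
Step 41: x=[5.4713] v=[-0.8739]
Step 42: x=[5.4304] v=[-0.8174]
Step 43: x=[5.3925] v=[-0.7581]
Step 44: x=[5.3577] v=[-0.6962]
Step 45: x=[5.3261] v=[-0.6320]
Step 46: x=[5.2978] v=[-0.5656]
Step 47: x=[5.2729] v=[-0.4973]
Step 48: x=[5.2515] v=[-0.4273]
Step 49: x=[5.2337] v=[-0.3558]
Step 50: x=[5.2195] v=[-0.2831]
Step 51: x=[5.2090] v=[-0.2094]
Step 52: x=[5.2023] v=[-0.1350]
Step 53: x=[5.1993] v=[-0.0602]
Step 54: x=[5.2000] v=[0.0149]
First v>=0 after going negative at step 54, time=2.7000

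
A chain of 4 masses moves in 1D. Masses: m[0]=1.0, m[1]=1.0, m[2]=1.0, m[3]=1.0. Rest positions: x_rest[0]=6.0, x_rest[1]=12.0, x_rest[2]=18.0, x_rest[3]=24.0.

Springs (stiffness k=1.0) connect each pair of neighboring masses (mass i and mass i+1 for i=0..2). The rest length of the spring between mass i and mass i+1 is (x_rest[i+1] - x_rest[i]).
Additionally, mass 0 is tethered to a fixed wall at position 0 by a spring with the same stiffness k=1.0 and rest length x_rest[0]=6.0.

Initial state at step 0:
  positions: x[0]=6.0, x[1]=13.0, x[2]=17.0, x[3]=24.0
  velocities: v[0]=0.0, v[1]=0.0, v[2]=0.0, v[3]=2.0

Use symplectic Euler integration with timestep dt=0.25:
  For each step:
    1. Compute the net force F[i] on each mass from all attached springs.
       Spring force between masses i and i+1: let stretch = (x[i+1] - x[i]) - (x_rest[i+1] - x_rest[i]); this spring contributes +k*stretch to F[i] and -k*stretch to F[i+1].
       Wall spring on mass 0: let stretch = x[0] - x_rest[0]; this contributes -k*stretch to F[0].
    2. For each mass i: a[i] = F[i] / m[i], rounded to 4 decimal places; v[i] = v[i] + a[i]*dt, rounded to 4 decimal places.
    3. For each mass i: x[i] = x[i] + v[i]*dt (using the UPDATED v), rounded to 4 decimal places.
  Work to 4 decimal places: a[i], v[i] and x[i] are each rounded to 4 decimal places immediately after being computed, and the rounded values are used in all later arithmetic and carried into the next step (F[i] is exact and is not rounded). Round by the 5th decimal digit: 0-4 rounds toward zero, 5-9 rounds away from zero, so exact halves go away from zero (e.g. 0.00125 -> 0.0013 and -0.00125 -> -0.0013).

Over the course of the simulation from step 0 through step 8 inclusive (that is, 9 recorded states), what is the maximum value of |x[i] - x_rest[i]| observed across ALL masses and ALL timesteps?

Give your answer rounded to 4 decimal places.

Answer: 2.0689

Derivation:
Step 0: x=[6.0000 13.0000 17.0000 24.0000] v=[0.0000 0.0000 0.0000 2.0000]
Step 1: x=[6.0625 12.8125 17.1875 24.4375] v=[0.2500 -0.7500 0.7500 1.7500]
Step 2: x=[6.1680 12.4766 17.5547 24.7969] v=[0.4219 -1.3438 1.4688 1.4375]
Step 3: x=[6.2823 12.0638 18.0572 25.0787] v=[0.4571 -1.6514 2.0098 1.1270]
Step 4: x=[6.3653 11.6642 18.6239 25.2966] v=[0.3319 -1.5984 2.2668 0.8716]
Step 5: x=[6.3816 11.3684 19.1727 25.4725] v=[0.0653 -1.1832 2.1951 0.7034]
Step 6: x=[6.3108 11.2487 19.6275 25.6296] v=[-0.2834 -0.4788 1.8190 0.6285]
Step 7: x=[6.1542 11.3441 19.9337 25.7866] v=[-0.6266 0.3814 1.2248 0.6280]
Step 8: x=[5.9373 11.6519 20.0689 25.9528] v=[-0.8677 1.2313 0.5406 0.6648]
Max displacement = 2.0689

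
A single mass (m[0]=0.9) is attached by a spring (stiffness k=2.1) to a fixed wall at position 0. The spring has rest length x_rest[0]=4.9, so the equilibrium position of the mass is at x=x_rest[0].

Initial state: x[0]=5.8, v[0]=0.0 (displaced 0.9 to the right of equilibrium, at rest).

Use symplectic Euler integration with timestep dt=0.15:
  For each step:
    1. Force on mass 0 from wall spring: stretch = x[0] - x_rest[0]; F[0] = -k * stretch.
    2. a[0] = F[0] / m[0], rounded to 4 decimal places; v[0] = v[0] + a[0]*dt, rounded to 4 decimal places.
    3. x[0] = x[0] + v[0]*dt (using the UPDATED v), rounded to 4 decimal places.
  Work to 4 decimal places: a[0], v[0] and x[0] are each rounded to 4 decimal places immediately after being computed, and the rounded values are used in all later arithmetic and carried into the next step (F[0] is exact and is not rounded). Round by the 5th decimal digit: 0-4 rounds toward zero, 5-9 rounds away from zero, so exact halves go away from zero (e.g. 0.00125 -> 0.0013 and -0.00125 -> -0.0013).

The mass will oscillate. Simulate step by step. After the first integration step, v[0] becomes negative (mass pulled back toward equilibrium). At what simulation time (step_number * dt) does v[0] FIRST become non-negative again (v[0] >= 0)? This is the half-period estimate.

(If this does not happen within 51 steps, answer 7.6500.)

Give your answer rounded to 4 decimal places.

Step 0: x=[5.8000] v=[0.0000]
Step 1: x=[5.7528] v=[-0.3150]
Step 2: x=[5.6608] v=[-0.6135]
Step 3: x=[5.5288] v=[-0.8798]
Step 4: x=[5.3638] v=[-1.0999]
Step 5: x=[5.1745] v=[-1.2622]
Step 6: x=[4.9708] v=[-1.3583]
Step 7: x=[4.7633] v=[-1.3831]
Step 8: x=[4.5630] v=[-1.3353]
Step 9: x=[4.3804] v=[-1.2174]
Step 10: x=[4.2251] v=[-1.0355]
Step 11: x=[4.1052] v=[-0.7993]
Step 12: x=[4.0270] v=[-0.5211]
Step 13: x=[3.9947] v=[-0.2156]
Step 14: x=[4.0099] v=[0.1013]
First v>=0 after going negative at step 14, time=2.1000

Answer: 2.1000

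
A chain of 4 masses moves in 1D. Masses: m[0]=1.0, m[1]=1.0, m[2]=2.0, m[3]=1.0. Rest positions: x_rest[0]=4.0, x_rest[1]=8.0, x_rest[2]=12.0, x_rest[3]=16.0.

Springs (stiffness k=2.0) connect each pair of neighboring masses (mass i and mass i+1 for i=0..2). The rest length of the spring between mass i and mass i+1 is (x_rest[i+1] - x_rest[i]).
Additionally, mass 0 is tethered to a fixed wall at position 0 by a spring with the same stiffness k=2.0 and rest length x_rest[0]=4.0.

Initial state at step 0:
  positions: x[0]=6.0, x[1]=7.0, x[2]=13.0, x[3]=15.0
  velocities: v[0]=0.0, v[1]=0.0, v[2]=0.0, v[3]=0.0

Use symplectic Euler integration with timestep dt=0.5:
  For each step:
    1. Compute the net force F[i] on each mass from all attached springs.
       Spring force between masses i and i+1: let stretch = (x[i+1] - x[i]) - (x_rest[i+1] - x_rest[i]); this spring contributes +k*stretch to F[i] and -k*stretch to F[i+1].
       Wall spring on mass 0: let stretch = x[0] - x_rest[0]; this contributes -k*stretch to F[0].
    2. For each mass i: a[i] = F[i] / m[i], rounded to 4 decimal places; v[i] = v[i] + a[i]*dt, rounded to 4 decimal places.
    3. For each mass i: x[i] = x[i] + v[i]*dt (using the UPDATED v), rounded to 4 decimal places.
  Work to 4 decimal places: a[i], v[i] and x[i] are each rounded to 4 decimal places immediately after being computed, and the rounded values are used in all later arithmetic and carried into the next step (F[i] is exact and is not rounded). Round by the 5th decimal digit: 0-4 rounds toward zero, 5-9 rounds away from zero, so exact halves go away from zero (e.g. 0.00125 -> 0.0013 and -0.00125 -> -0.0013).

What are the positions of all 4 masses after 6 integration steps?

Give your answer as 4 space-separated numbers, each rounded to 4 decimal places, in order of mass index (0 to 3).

Step 0: x=[6.0000 7.0000 13.0000 15.0000] v=[0.0000 0.0000 0.0000 0.0000]
Step 1: x=[3.5000 9.5000 12.0000 16.0000] v=[-5.0000 5.0000 -2.0000 2.0000]
Step 2: x=[2.2500 10.2500 11.3750 17.0000] v=[-2.5000 1.5000 -1.2500 2.0000]
Step 3: x=[3.8750 7.5625 11.8750 17.1875] v=[3.2500 -5.3750 1.0000 0.3750]
Step 4: x=[5.4063 5.1875 12.6250 16.7188] v=[3.0625 -4.7500 1.5000 -0.9375]
Step 5: x=[4.1250 6.6407 12.5391 16.2032] v=[-2.5626 2.9063 -0.1719 -1.0313]
Step 6: x=[2.0391 9.7852 11.8946 15.8555] v=[-4.1719 6.2890 -1.2891 -0.6954]

Answer: 2.0391 9.7852 11.8946 15.8555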